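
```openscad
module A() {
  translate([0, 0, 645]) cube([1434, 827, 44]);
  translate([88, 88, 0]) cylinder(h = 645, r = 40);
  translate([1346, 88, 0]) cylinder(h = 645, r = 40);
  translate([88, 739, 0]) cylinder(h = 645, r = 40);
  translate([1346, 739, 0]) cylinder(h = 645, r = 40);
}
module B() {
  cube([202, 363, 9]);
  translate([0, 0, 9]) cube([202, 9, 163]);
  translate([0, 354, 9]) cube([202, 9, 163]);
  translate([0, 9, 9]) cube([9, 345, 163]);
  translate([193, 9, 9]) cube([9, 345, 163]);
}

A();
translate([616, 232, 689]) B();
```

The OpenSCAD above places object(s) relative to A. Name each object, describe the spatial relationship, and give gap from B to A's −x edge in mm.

A is a table. B is an open box. The open box is on top of the table, centred. The gap from the open box to the table's −x edge is 616 mm.

The open box's min-x is at 616; the table's min-x is 0; gap = 616 mm.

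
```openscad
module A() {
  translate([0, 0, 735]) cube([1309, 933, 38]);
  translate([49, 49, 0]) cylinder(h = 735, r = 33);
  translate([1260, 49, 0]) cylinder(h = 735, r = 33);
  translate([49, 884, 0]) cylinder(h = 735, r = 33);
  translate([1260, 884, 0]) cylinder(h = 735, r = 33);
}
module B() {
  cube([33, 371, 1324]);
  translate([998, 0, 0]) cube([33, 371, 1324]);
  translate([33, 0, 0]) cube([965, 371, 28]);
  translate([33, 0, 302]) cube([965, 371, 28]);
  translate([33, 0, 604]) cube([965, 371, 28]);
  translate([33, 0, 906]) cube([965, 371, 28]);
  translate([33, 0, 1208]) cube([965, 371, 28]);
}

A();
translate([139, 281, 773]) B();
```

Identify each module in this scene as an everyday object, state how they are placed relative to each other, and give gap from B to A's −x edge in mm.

The bookshelf's min-x is at 139; the table's min-x is 0; gap = 139 mm.

A is a table. B is a bookshelf. The bookshelf is on top of the table, centred. The gap from the bookshelf to the table's −x edge is 139 mm.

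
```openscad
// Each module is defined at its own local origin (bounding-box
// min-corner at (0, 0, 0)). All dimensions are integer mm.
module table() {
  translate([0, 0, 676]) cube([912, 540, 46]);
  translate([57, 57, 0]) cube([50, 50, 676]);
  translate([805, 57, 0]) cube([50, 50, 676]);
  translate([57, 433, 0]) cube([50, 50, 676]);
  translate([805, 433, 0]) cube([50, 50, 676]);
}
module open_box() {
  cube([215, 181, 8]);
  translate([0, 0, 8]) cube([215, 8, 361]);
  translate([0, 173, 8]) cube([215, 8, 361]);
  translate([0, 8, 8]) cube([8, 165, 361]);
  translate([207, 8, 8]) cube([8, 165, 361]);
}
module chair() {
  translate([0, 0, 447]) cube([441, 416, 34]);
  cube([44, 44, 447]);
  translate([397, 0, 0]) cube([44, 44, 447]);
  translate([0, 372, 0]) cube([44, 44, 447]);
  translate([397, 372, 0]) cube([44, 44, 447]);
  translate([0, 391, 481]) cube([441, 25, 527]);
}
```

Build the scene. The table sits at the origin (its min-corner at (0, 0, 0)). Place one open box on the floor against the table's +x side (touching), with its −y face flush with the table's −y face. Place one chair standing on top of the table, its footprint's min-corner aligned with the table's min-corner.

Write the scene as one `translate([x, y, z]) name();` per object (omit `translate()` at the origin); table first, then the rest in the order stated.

table();
translate([912, 0, 0]) open_box();
translate([0, 0, 722]) chair();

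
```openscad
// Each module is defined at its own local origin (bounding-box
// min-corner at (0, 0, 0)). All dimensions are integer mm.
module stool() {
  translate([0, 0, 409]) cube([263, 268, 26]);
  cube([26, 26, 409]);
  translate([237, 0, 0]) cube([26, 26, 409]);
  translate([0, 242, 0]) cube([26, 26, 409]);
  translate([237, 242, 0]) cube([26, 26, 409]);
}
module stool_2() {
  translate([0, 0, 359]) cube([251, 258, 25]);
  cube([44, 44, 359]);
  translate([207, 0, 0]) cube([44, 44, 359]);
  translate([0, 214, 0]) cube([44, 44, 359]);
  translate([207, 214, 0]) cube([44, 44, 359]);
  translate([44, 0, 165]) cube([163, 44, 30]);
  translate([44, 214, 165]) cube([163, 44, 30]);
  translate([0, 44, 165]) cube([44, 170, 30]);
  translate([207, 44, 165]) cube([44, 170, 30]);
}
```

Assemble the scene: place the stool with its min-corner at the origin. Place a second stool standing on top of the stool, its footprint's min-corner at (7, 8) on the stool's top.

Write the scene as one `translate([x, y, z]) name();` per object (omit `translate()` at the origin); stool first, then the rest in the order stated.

stool();
translate([7, 8, 435]) stool_2();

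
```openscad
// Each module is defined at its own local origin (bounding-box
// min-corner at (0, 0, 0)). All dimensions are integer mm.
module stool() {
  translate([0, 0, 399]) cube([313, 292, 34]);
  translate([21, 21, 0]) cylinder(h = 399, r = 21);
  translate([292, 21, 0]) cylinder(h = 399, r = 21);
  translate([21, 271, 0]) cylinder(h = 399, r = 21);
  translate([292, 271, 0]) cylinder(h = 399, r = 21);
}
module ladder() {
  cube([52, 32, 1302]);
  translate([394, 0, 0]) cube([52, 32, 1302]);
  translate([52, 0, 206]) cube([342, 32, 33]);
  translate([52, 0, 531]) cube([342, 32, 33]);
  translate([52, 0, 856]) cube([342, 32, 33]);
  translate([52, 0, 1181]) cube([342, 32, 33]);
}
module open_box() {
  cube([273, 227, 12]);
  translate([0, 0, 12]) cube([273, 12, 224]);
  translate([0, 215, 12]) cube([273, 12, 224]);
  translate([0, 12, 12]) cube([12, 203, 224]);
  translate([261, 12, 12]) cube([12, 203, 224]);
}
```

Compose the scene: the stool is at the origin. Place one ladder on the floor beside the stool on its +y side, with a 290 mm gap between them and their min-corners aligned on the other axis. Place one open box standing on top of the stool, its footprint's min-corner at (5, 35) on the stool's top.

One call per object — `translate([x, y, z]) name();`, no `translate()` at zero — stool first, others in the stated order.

stool();
translate([0, 582, 0]) ladder();
translate([5, 35, 433]) open_box();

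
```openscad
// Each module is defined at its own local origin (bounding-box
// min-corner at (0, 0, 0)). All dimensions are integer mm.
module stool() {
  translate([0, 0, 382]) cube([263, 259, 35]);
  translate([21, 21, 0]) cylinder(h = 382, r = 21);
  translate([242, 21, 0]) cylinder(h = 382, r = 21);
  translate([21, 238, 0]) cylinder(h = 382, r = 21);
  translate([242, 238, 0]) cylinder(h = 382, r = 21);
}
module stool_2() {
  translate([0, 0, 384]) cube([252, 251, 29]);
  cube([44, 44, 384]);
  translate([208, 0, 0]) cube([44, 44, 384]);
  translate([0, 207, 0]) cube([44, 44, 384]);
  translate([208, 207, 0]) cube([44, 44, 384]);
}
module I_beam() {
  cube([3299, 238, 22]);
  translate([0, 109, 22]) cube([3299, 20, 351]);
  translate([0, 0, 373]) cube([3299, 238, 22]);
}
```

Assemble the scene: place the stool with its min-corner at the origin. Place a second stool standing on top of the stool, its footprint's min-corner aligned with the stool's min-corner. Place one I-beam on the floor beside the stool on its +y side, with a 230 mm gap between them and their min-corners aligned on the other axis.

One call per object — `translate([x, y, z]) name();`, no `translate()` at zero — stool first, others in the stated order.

stool();
translate([0, 0, 417]) stool_2();
translate([0, 489, 0]) I_beam();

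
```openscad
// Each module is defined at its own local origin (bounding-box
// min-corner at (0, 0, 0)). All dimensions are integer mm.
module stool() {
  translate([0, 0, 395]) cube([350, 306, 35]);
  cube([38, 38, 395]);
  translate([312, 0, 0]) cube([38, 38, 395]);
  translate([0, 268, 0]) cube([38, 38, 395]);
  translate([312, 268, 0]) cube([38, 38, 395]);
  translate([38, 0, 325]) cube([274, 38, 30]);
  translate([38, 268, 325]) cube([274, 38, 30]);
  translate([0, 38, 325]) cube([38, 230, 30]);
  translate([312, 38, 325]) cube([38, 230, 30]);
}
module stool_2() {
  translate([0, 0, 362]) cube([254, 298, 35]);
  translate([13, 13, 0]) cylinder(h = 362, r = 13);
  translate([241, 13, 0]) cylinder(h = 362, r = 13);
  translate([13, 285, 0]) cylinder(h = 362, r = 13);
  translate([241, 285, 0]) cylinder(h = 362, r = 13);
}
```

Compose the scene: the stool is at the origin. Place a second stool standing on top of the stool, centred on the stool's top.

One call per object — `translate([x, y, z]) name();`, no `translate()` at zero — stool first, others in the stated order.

stool();
translate([48, 4, 430]) stool_2();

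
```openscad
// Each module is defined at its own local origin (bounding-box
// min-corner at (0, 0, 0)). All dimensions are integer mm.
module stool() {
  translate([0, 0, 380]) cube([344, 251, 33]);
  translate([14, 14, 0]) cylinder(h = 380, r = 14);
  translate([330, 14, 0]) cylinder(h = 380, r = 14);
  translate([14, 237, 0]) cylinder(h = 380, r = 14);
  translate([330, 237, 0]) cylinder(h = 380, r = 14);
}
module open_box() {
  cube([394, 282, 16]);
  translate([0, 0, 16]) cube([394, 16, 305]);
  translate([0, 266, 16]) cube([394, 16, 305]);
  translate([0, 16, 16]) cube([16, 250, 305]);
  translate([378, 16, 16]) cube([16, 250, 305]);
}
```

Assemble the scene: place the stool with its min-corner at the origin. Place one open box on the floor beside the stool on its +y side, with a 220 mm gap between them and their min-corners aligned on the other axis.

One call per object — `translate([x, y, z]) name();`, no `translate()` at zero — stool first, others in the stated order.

stool();
translate([0, 471, 0]) open_box();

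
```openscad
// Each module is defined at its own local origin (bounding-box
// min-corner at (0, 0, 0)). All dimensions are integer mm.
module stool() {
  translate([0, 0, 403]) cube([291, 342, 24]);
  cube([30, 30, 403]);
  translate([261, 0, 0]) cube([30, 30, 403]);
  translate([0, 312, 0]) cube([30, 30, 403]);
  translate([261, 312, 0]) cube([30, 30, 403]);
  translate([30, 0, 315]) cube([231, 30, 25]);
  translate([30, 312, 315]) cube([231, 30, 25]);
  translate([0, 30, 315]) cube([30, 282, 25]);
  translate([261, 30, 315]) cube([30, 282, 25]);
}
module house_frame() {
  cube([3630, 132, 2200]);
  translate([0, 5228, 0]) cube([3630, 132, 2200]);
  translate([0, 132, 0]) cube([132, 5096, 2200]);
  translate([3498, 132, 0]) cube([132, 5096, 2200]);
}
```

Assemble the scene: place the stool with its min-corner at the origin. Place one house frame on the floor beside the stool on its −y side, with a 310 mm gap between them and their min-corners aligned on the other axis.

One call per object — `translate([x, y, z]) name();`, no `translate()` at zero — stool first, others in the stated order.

stool();
translate([0, -5670, 0]) house_frame();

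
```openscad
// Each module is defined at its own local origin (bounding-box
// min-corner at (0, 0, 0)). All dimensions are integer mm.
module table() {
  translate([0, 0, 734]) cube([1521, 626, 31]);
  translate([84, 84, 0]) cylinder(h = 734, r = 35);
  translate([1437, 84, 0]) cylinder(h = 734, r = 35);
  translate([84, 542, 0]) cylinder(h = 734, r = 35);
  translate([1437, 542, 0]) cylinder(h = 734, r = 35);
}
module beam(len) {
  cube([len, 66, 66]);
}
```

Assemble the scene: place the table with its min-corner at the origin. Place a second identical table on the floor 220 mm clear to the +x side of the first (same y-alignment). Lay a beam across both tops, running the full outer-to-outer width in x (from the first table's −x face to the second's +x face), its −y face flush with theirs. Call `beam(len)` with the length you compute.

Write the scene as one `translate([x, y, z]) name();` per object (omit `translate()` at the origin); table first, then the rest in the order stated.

table();
translate([1741, 0, 0]) table();
translate([0, 0, 765]) beam(3262);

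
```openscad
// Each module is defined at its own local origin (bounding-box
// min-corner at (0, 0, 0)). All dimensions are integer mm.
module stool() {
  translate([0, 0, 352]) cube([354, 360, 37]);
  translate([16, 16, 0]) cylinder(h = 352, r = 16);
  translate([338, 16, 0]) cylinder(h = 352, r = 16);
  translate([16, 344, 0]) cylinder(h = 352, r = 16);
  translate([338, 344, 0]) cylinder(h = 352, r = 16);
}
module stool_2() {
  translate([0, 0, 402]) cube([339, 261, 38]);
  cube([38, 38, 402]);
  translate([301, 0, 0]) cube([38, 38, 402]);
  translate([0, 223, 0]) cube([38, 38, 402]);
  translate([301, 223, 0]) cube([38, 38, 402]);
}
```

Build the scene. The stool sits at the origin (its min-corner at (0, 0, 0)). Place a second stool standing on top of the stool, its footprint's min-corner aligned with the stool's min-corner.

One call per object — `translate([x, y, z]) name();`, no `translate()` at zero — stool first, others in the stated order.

stool();
translate([0, 0, 389]) stool_2();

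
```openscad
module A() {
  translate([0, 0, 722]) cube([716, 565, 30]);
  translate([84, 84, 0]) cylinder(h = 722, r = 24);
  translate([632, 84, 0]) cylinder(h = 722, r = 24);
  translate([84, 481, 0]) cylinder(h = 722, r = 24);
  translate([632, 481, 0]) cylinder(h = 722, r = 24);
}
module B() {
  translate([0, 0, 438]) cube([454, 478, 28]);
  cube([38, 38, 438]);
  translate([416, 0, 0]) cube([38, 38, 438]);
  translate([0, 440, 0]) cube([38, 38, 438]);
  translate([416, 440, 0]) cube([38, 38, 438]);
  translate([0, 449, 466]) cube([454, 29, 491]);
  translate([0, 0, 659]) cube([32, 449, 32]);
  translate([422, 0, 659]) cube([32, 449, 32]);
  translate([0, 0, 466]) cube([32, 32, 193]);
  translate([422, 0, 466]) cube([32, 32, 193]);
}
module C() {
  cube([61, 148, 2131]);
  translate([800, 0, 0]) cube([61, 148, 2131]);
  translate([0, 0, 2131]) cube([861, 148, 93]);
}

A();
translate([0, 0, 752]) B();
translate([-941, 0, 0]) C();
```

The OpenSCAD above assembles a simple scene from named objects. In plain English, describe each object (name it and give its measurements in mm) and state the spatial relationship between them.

A is a rectangular dining table. The top is 716×565×30 mm with its upper surface at z = 752 mm. It stands on four round legs of 48 mm diameter, each leg's bounding box inset 60 mm from the nearest pair of top edges, running from the floor to the underside of the top.

B is a chair. The seat is a 454×478×28 mm slab with its top at z = 466 mm, on four 38×38 mm corner legs (flush with the seat edges, standing on z = 0). A flat backrest 29 mm thick, 491 mm tall, spans the full seat width and rises from the seat top along its +y edge, rear face flush with the rear of the seat. Two armrests of 32×32 mm section run along each side from the seat's front edge to the front of the backrest, top faces 225 mm above the seat top and outer faces flush with the seat's x-edges; a 32×32 mm post under the front of each armrest stands on the seat at the front corner.

C is a door frame. The clear opening is 739 mm wide and 2131 mm high. Two 61 mm wide jambs, 148 mm deep, stand either side of the opening from the floor to the top of the opening. A 93 mm thick head sits across the top of both jambs, spanning the full outside width of the frame.

The chair is on top of the table. The door frame is on the floor beside the table on its −x side.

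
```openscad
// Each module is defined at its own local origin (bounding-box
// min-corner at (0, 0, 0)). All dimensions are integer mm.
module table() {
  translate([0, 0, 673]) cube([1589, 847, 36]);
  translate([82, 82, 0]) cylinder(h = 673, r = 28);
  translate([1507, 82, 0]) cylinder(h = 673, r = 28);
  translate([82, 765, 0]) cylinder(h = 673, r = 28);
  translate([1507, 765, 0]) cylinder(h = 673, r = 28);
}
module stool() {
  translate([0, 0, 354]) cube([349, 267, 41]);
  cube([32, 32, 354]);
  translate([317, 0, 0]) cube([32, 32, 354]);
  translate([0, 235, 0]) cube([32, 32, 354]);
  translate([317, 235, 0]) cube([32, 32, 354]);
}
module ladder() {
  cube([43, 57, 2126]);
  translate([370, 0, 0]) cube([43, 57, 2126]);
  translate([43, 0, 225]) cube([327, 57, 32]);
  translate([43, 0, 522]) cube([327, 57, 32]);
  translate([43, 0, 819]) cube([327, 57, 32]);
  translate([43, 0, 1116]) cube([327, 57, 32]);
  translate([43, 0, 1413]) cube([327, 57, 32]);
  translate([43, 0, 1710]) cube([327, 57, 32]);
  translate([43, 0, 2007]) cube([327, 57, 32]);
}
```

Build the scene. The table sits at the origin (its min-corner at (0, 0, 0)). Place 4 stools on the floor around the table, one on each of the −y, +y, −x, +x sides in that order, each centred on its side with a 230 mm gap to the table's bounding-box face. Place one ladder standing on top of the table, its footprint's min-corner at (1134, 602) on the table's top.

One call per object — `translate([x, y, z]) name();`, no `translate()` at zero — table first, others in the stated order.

table();
translate([620, -497, 0]) stool();
translate([620, 1077, 0]) stool();
translate([-579, 290, 0]) stool();
translate([1819, 290, 0]) stool();
translate([1134, 602, 709]) ladder();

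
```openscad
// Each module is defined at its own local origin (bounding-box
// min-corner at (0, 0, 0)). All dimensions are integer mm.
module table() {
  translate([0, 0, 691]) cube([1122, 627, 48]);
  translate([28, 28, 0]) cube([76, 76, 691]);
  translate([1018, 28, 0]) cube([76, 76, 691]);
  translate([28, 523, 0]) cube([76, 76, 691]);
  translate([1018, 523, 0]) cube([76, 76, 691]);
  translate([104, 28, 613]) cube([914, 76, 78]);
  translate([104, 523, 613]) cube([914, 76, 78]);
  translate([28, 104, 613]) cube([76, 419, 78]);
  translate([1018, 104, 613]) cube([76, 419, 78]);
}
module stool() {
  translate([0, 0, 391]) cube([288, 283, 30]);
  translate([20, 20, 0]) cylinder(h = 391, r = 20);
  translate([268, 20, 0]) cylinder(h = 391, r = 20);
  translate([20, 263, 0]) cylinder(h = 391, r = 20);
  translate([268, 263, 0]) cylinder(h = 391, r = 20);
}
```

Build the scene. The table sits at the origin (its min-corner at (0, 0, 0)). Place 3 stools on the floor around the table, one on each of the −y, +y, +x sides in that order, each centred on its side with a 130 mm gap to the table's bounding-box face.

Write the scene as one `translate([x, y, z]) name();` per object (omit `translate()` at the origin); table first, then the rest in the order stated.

table();
translate([417, -413, 0]) stool();
translate([417, 757, 0]) stool();
translate([1252, 172, 0]) stool();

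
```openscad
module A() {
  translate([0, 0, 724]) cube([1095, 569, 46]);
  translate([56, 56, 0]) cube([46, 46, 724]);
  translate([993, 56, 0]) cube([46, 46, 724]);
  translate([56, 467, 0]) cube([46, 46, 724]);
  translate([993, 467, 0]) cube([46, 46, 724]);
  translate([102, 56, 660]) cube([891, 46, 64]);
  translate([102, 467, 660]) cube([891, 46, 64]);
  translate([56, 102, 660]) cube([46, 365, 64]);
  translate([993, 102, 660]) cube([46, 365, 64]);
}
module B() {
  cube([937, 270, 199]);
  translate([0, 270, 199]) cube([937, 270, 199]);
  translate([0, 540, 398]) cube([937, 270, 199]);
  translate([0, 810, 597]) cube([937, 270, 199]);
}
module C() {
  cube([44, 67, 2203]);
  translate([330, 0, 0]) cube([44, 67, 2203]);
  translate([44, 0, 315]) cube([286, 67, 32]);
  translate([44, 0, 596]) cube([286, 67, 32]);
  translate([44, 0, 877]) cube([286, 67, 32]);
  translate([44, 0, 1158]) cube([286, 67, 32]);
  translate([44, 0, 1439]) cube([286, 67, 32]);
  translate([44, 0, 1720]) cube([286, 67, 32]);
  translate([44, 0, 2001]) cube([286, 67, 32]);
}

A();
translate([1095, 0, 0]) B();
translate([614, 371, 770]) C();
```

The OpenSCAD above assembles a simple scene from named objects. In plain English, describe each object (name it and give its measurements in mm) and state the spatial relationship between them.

A is a table: top 1095 mm (x) × 569 mm (y), 46 mm thick, upper face at z = 770 mm, on four 46×46 mm square legs, each inset 56 mm from the nearest pair of top edges, running from z = 0 to the bottom of the top. Four apron rails, 46 mm thick and 64 mm tall, run between adjacent legs with their top edges flush with the underside of the top and their outer faces flush with the legs' outer faces.

B is a run of 4 identical solid stair steps. Each tread is 937×270 mm and each step block is 199 mm high. Step 1 rests on the floor; step k is offset from step 1 by (k−1)×270 mm in y and (k−1)×199 mm in z.

C is a straight ladder. Two 44×67 mm vertical rails, 2203 mm tall, stand 374 mm apart (outside-to-outside) with their front faces coplanar on the −y side. 7 rungs, each 67 mm deep and 32 mm tall, span between the inner faces of the rails, front faces flush with the rails. The lowest rung's underside is at z = 315 mm and rungs are spaced 281 mm apart (underside to underside).

The staircase is against the table's +x side, with their −y faces flush. The ladder is on top of the table.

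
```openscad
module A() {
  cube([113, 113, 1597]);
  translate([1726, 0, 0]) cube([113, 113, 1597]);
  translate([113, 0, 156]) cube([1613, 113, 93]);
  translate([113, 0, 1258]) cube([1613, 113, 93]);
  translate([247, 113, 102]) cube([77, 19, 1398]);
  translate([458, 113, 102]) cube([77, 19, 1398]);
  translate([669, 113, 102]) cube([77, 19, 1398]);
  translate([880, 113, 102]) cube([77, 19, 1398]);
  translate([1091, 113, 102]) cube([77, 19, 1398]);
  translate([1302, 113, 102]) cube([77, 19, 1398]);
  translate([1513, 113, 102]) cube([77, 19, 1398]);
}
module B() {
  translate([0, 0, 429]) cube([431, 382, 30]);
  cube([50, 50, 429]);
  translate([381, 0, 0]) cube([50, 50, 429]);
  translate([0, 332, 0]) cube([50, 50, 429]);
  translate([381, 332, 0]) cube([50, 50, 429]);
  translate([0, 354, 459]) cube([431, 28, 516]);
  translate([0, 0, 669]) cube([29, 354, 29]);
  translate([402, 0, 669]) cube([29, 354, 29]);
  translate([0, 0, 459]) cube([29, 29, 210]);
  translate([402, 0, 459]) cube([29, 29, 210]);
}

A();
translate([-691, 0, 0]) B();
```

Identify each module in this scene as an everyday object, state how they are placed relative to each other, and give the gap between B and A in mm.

The chair's nearest face is 260 mm from the fence section's −x face.

A is a fence section. B is a chair. The chair is on the floor beside the fence section on its −x side. The gap between the chair and the fence section is 260 mm.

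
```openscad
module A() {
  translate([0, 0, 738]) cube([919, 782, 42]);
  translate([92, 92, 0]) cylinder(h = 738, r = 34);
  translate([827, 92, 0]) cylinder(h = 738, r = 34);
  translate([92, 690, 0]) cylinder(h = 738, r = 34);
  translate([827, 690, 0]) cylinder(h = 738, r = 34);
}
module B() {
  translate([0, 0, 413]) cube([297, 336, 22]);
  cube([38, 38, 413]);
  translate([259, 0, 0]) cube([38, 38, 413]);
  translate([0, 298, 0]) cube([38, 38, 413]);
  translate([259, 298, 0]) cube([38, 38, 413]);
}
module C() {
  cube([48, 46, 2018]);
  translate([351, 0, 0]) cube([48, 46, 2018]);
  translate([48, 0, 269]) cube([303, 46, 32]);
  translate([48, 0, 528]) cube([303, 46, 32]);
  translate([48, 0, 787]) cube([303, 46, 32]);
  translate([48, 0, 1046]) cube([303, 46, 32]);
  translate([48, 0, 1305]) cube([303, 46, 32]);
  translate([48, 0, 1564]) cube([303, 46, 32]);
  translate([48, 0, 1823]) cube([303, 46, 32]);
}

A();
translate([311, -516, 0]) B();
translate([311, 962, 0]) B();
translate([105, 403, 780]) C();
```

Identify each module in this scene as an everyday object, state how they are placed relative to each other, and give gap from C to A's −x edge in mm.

The ladder's min-x is at 105; the table's min-x is 0; gap = 105 mm.

A is a table. B is a stool. C is a ladder. Two stools sit around the table at the −y, +y sides. The ladder is on top of the table. The gap from the ladder to the table's −x edge is 105 mm.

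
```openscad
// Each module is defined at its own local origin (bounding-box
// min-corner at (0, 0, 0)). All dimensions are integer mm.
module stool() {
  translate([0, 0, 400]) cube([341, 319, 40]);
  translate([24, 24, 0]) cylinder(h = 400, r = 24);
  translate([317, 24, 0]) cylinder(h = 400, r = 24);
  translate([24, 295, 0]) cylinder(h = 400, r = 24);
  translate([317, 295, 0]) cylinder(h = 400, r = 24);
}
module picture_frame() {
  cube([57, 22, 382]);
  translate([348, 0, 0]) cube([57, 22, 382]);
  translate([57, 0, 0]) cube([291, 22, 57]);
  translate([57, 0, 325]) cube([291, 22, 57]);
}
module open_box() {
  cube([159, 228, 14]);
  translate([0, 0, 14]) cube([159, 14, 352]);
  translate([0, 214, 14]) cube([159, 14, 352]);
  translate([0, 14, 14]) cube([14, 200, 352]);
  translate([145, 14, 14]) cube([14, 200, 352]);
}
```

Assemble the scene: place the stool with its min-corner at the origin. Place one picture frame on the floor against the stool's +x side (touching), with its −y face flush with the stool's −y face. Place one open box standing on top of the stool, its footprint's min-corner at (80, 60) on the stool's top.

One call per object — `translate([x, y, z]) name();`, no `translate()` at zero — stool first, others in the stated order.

stool();
translate([341, 0, 0]) picture_frame();
translate([80, 60, 440]) open_box();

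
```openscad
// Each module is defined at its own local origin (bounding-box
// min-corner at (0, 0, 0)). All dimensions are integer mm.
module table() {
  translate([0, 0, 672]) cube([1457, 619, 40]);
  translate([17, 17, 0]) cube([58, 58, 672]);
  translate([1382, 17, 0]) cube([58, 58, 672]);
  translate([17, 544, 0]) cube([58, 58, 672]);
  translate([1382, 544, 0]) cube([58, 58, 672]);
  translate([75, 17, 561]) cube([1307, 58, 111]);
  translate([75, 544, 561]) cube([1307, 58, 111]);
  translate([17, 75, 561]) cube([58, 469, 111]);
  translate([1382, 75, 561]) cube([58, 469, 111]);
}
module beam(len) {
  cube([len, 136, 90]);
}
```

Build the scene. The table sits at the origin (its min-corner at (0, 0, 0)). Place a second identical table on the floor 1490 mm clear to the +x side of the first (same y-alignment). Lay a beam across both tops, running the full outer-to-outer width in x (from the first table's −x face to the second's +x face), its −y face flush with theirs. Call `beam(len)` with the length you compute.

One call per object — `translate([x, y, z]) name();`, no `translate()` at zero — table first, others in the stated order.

table();
translate([2947, 0, 0]) table();
translate([0, 0, 712]) beam(4404);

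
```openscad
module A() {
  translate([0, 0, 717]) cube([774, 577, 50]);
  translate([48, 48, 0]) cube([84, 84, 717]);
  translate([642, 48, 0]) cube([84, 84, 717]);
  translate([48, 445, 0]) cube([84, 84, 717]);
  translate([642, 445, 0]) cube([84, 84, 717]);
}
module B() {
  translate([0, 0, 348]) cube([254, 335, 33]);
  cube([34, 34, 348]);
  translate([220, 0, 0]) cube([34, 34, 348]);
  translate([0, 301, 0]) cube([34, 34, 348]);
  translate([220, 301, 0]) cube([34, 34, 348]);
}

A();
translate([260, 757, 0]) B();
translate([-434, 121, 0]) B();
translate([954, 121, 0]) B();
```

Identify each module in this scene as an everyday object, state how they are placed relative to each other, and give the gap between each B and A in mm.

A is a table. B is a stool. Three stools sit around the table at the +y, −x, +x sides. The gap between each stool and the table is 180 mm.

Each stool's nearest face is 180 mm from the table's bounding box.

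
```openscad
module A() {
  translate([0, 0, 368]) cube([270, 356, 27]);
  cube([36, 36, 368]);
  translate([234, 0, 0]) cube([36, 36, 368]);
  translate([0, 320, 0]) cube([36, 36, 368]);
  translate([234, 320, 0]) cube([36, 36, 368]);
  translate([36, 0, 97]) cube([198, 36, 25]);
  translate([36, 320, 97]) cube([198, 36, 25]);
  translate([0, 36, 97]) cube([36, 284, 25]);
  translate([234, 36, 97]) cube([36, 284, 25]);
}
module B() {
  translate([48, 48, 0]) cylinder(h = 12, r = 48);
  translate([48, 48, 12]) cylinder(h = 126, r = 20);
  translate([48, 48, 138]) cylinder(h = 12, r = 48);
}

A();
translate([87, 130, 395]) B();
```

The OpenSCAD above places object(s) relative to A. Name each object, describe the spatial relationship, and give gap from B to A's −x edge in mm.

A is a stool. B is a spool. The spool is on top of the stool, centred. The gap from the spool to the stool's −x edge is 87 mm.

The spool's min-x is at 87; the stool's min-x is 0; gap = 87 mm.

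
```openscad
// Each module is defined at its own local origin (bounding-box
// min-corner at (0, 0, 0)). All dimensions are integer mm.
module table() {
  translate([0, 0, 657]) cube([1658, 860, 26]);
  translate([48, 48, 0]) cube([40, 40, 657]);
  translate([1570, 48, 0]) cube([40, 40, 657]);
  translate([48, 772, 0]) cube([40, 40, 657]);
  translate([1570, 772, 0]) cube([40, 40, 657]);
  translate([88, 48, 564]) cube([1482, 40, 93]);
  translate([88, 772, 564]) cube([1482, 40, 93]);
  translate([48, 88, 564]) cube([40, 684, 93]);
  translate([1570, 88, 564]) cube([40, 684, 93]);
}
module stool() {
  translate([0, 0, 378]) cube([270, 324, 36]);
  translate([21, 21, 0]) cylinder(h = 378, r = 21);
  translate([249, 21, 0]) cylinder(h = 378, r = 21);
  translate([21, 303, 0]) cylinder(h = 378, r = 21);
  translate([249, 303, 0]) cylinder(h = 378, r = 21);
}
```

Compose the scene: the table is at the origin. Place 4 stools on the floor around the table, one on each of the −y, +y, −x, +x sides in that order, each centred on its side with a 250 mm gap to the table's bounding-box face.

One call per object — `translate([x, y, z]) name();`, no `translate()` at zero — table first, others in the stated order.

table();
translate([694, -574, 0]) stool();
translate([694, 1110, 0]) stool();
translate([-520, 268, 0]) stool();
translate([1908, 268, 0]) stool();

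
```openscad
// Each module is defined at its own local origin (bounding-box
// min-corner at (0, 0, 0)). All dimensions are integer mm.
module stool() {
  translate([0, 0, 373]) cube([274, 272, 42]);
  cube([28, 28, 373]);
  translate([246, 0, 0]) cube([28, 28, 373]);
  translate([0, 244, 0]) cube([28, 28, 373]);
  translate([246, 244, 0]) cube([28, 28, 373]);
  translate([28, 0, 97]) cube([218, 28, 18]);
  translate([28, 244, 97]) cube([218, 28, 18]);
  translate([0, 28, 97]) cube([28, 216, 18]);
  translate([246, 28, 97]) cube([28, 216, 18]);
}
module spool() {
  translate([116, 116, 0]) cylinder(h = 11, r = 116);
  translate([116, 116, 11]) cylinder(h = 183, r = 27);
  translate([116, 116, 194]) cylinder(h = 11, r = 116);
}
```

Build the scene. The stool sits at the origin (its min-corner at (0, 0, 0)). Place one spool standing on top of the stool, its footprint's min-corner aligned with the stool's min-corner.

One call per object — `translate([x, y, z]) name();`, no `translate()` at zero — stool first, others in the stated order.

stool();
translate([0, 0, 415]) spool();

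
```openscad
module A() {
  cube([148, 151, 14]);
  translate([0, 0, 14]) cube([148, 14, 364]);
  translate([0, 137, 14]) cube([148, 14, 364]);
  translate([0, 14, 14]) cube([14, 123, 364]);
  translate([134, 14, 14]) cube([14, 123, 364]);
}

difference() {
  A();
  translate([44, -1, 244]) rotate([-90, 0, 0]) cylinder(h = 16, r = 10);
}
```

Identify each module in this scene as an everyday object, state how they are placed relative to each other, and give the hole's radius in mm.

The subtracted cylinder has r = 10 mm.

A is an open box. The open box has a circular hole through its front wall. The hole's radius is 10 mm.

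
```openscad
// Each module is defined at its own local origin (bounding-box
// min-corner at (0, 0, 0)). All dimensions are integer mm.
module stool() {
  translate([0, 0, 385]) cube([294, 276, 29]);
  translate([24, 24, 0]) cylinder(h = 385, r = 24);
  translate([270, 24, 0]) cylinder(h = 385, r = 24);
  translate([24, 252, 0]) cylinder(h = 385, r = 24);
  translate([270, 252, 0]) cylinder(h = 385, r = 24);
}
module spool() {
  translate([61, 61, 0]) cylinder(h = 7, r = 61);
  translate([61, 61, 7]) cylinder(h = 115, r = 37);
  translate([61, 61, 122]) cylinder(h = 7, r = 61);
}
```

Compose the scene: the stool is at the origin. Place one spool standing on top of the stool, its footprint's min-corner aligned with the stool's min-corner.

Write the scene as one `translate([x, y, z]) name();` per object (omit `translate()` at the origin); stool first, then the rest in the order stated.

stool();
translate([0, 0, 414]) spool();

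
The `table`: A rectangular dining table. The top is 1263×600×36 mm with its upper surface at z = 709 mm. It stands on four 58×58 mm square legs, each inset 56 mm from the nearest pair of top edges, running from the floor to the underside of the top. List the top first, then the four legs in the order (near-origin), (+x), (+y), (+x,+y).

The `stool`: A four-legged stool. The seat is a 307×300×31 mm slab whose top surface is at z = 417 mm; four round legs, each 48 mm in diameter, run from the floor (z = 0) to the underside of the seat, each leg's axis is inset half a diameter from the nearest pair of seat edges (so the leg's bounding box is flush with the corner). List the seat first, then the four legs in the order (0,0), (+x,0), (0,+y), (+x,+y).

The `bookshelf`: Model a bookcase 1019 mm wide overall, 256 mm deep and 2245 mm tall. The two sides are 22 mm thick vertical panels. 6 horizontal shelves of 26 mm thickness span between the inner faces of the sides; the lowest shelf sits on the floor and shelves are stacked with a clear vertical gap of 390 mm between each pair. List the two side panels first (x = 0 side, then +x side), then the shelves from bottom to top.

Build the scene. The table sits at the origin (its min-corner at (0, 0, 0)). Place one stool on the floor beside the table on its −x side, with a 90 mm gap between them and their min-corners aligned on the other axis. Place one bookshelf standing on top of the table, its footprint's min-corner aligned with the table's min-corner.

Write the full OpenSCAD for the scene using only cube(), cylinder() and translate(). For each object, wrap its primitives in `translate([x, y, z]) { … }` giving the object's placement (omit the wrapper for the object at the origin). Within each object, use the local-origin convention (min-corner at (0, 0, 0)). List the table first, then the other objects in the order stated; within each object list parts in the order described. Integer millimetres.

translate([0, 0, 673]) cube([1263, 600, 36]);
translate([56, 56, 0]) cube([58, 58, 673]);
translate([1149, 56, 0]) cube([58, 58, 673]);
translate([56, 486, 0]) cube([58, 58, 673]);
translate([1149, 486, 0]) cube([58, 58, 673]);
translate([-397, 0, 0]) {
  translate([0, 0, 386]) cube([307, 300, 31]);
  translate([24, 24, 0]) cylinder(h = 386, r = 24);
  translate([283, 24, 0]) cylinder(h = 386, r = 24);
  translate([24, 276, 0]) cylinder(h = 386, r = 24);
  translate([283, 276, 0]) cylinder(h = 386, r = 24);
}
translate([0, 0, 709]) {
  cube([22, 256, 2245]);
  translate([997, 0, 0]) cube([22, 256, 2245]);
  translate([22, 0, 0]) cube([975, 256, 26]);
  translate([22, 0, 416]) cube([975, 256, 26]);
  translate([22, 0, 832]) cube([975, 256, 26]);
  translate([22, 0, 1248]) cube([975, 256, 26]);
  translate([22, 0, 1664]) cube([975, 256, 26]);
  translate([22, 0, 2080]) cube([975, 256, 26]);
}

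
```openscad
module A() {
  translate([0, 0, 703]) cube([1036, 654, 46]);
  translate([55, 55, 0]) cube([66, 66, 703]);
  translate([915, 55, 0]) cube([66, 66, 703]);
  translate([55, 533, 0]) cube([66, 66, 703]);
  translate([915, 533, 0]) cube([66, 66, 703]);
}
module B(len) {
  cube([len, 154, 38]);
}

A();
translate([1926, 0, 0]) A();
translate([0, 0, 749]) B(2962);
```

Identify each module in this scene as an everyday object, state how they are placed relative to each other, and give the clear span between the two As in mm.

A is a table. B is a beam. A beam spans the tops of two tables. The clear span between the two tables is 890 mm.

Second table starts at x = 1926; first ends at x = 1036; clear span = 1926 − 1036 = 890 mm.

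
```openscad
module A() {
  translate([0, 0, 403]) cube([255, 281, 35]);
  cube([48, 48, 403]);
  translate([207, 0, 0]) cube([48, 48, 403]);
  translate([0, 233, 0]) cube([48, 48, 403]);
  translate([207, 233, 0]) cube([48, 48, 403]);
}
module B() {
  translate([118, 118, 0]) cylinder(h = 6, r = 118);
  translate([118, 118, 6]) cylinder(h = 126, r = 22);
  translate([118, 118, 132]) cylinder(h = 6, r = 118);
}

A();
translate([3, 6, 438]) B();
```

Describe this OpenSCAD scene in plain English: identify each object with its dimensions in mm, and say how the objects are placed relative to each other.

A is a four-legged stool. The seat is 255×281 mm, 35 mm thick, top at z = 438 mm. It stands on four square legs, each 48×48 mm in cross-section, from z = 0 to the seat underside, each flush with a corner of the seat.

B is a spool: two coaxial disc flanges of radius 118 mm and thickness 6 mm, joined by a core cylinder of radius 22 mm and height 126 mm. The lower flange rests on z = 0 and the three cylinders share a vertical axis.

The spool is on top of the stool.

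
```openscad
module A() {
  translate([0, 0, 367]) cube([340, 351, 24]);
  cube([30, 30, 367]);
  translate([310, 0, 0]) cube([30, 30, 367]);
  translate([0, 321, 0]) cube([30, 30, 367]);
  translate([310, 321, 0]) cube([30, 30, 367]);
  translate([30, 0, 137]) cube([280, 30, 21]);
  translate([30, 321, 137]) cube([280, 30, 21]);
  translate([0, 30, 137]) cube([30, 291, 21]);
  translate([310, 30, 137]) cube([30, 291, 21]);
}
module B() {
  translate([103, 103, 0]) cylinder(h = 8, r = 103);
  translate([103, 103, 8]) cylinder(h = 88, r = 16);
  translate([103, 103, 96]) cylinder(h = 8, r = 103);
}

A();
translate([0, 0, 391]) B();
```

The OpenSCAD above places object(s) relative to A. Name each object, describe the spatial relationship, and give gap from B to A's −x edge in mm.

The spool's min-x is at 0; the stool's min-x is 0; gap = 0 mm.

A is a stool. B is a spool. The spool is on top of the stool. The gap from the spool to the stool's −x edge is 0 mm.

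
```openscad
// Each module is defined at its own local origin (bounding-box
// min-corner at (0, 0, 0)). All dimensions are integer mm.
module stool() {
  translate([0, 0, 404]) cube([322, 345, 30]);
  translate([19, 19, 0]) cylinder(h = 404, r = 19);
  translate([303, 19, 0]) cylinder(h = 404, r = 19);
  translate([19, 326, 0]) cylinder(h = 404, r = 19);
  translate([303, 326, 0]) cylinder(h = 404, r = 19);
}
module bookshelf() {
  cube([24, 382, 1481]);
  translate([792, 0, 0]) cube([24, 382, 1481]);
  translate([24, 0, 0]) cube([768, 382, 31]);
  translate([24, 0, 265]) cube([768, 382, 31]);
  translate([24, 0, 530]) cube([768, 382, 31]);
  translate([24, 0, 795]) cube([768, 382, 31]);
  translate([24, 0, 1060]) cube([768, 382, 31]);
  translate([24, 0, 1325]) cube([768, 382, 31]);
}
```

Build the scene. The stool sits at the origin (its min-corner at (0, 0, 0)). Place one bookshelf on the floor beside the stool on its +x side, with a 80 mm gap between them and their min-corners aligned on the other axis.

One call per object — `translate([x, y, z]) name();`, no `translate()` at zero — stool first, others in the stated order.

stool();
translate([402, 0, 0]) bookshelf();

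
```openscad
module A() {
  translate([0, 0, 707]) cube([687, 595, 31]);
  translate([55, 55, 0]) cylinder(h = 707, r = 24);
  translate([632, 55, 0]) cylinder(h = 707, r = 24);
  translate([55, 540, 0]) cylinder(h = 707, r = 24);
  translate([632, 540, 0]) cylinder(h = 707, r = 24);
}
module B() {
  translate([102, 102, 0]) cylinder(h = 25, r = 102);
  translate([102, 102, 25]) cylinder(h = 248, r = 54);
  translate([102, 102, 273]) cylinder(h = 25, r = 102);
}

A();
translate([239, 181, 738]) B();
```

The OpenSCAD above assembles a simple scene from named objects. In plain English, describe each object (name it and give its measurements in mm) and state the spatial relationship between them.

A is a rectangular dining table. The top is 687×595×31 mm with its upper surface at z = 738 mm. It stands on four round legs of 48 mm diameter, each leg's bounding box inset 31 mm from the nearest pair of top edges, running from the floor to the underside of the top.

B is a spool: two coaxial disc flanges of radius 102 mm and thickness 25 mm, joined by a core cylinder of radius 54 mm and height 248 mm. The lower flange rests on z = 0 and the three cylinders share a vertical axis.

The spool is on top of the table.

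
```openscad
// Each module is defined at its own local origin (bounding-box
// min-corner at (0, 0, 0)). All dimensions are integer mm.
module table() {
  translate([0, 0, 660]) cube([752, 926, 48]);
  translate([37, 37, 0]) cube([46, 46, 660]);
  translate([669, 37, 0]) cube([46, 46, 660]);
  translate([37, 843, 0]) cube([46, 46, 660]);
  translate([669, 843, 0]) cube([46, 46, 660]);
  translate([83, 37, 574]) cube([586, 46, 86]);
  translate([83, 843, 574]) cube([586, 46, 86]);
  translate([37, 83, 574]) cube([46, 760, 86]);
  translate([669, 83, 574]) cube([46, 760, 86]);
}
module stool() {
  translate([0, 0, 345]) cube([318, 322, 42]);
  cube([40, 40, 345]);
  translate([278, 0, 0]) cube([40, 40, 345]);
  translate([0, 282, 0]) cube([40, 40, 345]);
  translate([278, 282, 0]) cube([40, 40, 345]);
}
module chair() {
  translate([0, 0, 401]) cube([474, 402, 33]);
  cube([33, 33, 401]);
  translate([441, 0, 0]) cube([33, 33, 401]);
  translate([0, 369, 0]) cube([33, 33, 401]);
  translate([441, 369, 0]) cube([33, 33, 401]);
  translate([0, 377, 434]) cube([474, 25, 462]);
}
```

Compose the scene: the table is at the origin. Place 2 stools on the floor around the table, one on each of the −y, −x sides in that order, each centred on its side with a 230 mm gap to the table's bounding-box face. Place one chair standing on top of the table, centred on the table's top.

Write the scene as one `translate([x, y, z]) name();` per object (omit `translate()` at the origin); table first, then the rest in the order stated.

table();
translate([217, -552, 0]) stool();
translate([-548, 302, 0]) stool();
translate([139, 262, 708]) chair();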